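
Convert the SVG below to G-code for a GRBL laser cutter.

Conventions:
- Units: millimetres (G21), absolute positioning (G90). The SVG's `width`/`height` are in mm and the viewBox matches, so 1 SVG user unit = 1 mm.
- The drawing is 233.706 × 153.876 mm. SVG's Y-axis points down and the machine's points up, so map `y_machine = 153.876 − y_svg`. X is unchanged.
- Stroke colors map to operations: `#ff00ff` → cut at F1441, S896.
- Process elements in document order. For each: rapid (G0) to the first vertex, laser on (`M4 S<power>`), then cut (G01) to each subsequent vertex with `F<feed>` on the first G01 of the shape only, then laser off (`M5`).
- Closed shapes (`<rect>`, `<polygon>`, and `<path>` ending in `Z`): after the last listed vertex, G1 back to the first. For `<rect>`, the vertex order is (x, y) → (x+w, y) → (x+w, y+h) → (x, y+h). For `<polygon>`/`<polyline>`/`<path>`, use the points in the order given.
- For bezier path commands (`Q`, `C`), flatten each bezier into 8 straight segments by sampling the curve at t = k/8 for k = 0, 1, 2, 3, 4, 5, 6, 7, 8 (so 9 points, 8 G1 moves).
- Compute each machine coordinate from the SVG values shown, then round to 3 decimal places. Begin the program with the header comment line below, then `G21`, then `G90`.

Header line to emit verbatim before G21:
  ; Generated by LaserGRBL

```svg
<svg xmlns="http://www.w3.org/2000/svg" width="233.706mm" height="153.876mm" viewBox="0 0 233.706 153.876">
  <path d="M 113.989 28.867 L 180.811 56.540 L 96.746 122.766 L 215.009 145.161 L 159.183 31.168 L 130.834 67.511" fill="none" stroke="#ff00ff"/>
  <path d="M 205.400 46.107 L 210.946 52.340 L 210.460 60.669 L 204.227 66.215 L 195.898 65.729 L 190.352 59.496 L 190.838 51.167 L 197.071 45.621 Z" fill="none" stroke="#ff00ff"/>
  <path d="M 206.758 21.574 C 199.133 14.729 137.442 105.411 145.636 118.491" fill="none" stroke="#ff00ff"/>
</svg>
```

Since the viewBox matches the mm dimensions, user units are millimetres directly. The only transform is the Y-flip y_m = 153.876 − y_svg.

Shape 1 is a open polyline drawn with `<path>`. Its stroke #ff00ff means cut at S896, F1441. After flipping Y the toolpath is (113.989,125.009) → (180.811,97.336) → (96.746,31.110) → (215.009,8.715) → (159.183,122.708) → (130.834,86.365).

Shape 2 is a regular polygon drawn with `<path>`. Its stroke #ff00ff means cut at S896, F1441. After flipping Y the toolpath is (205.400,107.769) → (210.946,101.536) → (210.460,93.207) → (204.227,87.661) → (195.898,88.147) → (190.352,94.380) → (190.838,102.709) → (197.071,108.255) → (205.400,107.769), returning to the start.

Shape 3 is a cubic bezier drawn with `<path>`. Its stroke #ff00ff means cut at S896, F1441. After flipping Y the toolpath is (206.758,132.302) → (201.606,130.639) → (192.839,121.886) → (181.907,108.094) → (170.265,91.315) → (159.364,73.603) → (150.657,57.009) → (145.597,43.586) → (145.636,35.385).

; Generated by LaserGRBL
G21
G90
G0 X113.989 Y125.009
M4 S896
G01 X180.811 Y97.336 F1441
G01 X96.746 Y31.110
G01 X215.009 Y8.715
G01 X159.183 Y122.708
G01 X130.834 Y86.365
M5
G0 X205.400 Y107.769
M4 S896
G01 X210.946 Y101.536 F1441
G01 X210.460 Y93.207
G01 X204.227 Y87.661
G01 X195.898 Y88.147
G01 X190.352 Y94.380
G01 X190.838 Y102.709
G01 X197.071 Y108.255
G01 X205.400 Y107.769
M5
G0 X206.758 Y132.302
M4 S896
G01 X201.606 Y130.639 F1441
G01 X192.839 Y121.886
G01 X181.907 Y108.094
G01 X170.265 Y91.315
G01 X159.364 Y73.603
G01 X150.657 Y57.009
G01 X145.597 Y43.586
G01 X145.636 Y35.385
M5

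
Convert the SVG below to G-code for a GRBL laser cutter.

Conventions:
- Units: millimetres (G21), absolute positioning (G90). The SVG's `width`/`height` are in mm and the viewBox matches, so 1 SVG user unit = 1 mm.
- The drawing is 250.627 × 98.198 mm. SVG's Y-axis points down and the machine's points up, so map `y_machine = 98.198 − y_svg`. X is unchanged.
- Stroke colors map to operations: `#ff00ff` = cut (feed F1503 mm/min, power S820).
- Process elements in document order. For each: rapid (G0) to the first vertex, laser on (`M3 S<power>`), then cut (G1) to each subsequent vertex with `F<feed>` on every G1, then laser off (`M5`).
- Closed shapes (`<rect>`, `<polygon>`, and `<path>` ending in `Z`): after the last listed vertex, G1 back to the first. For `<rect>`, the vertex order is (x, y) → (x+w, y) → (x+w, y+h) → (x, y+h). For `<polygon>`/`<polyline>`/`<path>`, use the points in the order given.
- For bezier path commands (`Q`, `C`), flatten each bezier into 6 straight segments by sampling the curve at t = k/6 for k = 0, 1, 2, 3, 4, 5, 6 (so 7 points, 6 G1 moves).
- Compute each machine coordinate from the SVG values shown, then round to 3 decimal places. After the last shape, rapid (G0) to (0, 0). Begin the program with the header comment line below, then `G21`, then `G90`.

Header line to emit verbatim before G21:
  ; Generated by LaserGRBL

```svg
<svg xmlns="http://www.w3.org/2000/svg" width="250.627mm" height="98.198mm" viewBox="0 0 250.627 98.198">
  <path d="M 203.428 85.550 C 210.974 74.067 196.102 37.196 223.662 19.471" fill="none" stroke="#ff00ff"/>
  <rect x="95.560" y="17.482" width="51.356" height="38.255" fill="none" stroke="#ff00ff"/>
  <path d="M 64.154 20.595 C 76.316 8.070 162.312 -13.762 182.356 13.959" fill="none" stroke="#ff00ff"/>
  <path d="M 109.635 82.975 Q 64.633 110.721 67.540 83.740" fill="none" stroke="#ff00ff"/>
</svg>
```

Since the viewBox matches the mm dimensions, user units are millimetres directly. The only transform is the Y-flip y_m = 98.198 − y_svg.

Shape 1 is a cubic bezier drawn with `<path>`. Its stroke #ff00ff means cut at S820, F1503. After flipping Y the toolpath is (203.428,12.648) → (205.633,20.299) → (205.903,30.944) → (206.040,43.347) → (207.844,56.269) → (213.118,68.475) → (223.662,78.727).

Shape 2 is a rectangle drawn with `<rect>`. Its stroke #ff00ff means cut at S820, F1503. After flipping Y the toolpath is (95.560,80.716) → (146.916,80.716) → (146.916,42.461) → (95.560,42.461) → (95.560,80.716), returning to the start.

Shape 3 is a cubic bezier drawn with `<path>`. Its stroke #ff00ff means cut at S820, F1503. After flipping Y the toolpath is (64.154,77.603) → (75.741,84.369) → (95.750,91.050) → (120.299,96.013) → (145.505,97.622) → (167.485,94.243) → (182.356,84.239).

Shape 4 is a quadratic bezier drawn with `<path>`. Its stroke #ff00ff means cut at S820, F1503. After flipping Y the toolpath is (109.635,15.223) → (95.965,7.495) → (84.957,2.806) → (76.610,1.159) → (70.925,2.551) → (67.902,6.985) → (67.540,14.458).

; Generated by LaserGRBL
G21
G90
G0 X203.428 Y12.648
M3 S820
G1 X205.633 Y20.299 F1503
G1 X205.903 Y30.944 F1503
G1 X206.040 Y43.347 F1503
G1 X207.844 Y56.269 F1503
G1 X213.118 Y68.475 F1503
G1 X223.662 Y78.727 F1503
M5
G0 X95.560 Y80.716
M3 S820
G1 X146.916 Y80.716 F1503
G1 X146.916 Y42.461 F1503
G1 X95.560 Y42.461 F1503
G1 X95.560 Y80.716 F1503
M5
G0 X64.154 Y77.603
M3 S820
G1 X75.741 Y84.369 F1503
G1 X95.750 Y91.050 F1503
G1 X120.299 Y96.013 F1503
G1 X145.505 Y97.622 F1503
G1 X167.485 Y94.243 F1503
G1 X182.356 Y84.239 F1503
M5
G0 X109.635 Y15.223
M3 S820
G1 X95.965 Y7.495 F1503
G1 X84.957 Y2.806 F1503
G1 X76.610 Y1.159 F1503
G1 X70.925 Y2.551 F1503
G1 X67.902 Y6.985 F1503
G1 X67.540 Y14.458 F1503
M5
G0 X0.000 Y0.000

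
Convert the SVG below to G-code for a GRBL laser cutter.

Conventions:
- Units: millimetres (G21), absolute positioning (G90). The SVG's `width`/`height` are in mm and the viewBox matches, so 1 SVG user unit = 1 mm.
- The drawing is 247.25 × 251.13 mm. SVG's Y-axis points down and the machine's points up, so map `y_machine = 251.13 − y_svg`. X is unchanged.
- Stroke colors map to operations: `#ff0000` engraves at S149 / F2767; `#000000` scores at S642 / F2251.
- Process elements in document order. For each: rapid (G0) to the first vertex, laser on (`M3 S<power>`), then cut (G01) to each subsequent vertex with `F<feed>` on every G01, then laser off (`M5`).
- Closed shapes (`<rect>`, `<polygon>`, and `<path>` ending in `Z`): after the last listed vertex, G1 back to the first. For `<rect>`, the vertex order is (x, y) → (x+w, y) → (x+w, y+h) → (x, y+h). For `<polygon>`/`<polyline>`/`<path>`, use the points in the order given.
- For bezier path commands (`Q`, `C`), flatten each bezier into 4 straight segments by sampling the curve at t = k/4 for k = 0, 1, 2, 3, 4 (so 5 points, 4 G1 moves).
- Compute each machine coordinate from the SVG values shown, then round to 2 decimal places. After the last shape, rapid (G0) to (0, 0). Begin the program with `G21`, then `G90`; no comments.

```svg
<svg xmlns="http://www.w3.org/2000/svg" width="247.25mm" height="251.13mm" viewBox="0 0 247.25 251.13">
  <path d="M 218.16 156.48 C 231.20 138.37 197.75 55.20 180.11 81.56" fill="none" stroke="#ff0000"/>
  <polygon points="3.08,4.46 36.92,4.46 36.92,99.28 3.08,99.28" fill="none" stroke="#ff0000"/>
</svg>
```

1 u = 1 mm; y_m = 251.13 − y.

[1] `<path>` cubic bezier, #ff0000→engrave S149 F2767: (218.16,94.65) → (220.20,117.70) → (210.64,148.79) → (195.33,171.53) → (180.11,169.57)

[2] `<polygon>` rectangle, #ff0000→engrave S149 F2767: (3.08,246.67) → (36.92,246.67) → (36.92,151.85) → (3.08,151.85) → (3.08,246.67) (closed)

G21
G90
G0 X218.16 Y94.65
M3 S149
G01 X220.20 Y117.70 F2767
G01 X210.64 Y148.79 F2767
G01 X195.33 Y171.53 F2767
G01 X180.11 Y169.57 F2767
M5
G0 X3.08 Y246.67
M3 S149
G01 X36.92 Y246.67 F2767
G01 X36.92 Y151.85 F2767
G01 X3.08 Y151.85 F2767
G01 X3.08 Y246.67 F2767
M5
G0 X0.00 Y0.00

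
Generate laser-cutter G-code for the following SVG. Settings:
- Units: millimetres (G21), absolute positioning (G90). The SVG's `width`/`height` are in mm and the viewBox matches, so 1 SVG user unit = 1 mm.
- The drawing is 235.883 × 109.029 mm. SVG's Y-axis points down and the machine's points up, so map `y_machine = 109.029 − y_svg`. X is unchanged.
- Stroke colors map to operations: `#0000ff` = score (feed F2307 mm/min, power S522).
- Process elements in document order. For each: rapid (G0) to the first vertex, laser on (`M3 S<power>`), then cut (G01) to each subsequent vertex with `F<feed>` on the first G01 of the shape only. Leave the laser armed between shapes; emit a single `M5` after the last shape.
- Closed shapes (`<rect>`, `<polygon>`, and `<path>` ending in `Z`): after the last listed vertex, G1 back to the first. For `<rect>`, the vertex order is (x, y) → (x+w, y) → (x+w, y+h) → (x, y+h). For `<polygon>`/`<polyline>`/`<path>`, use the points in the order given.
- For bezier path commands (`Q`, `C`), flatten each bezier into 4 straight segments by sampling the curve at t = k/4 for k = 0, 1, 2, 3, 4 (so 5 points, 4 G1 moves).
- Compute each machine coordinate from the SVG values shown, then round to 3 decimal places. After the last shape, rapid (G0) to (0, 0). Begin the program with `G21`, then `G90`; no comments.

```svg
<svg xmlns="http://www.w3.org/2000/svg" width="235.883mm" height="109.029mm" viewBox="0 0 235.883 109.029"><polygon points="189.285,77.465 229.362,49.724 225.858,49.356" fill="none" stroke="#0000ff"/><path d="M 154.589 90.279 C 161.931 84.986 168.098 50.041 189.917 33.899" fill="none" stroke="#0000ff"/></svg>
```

Since the viewBox matches the mm dimensions, user units are millimetres directly. The only transform is the Y-flip y_m = 109.029 − y_svg.

Shape 1 is a closed polygon drawn with `<polygon>`. Its stroke #0000ff means score at S522, F2307. After flipping Y the toolpath is (189.285,31.564) → (229.362,59.305) → (225.858,59.673) → (189.285,31.564), returning to the start.

Shape 2 is a cubic bezier drawn with `<path>`. Its stroke #0000ff means score at S522, F2307. After flipping Y the toolpath is (154.589,18.750) → (160.138,27.522) → (166.824,42.872) → (176.225,60.255) → (189.917,75.130).

G21
G90
G0 X189.285 Y31.564
M3 S522
G01 X229.362 Y59.305 F2307
G01 X225.858 Y59.673
G01 X189.285 Y31.564
G0 X154.589 Y18.750
M3 S522
G01 X160.138 Y27.522 F2307
G01 X166.824 Y42.872
G01 X176.225 Y60.255
G01 X189.917 Y75.130
M5
G0 X0.000 Y0.000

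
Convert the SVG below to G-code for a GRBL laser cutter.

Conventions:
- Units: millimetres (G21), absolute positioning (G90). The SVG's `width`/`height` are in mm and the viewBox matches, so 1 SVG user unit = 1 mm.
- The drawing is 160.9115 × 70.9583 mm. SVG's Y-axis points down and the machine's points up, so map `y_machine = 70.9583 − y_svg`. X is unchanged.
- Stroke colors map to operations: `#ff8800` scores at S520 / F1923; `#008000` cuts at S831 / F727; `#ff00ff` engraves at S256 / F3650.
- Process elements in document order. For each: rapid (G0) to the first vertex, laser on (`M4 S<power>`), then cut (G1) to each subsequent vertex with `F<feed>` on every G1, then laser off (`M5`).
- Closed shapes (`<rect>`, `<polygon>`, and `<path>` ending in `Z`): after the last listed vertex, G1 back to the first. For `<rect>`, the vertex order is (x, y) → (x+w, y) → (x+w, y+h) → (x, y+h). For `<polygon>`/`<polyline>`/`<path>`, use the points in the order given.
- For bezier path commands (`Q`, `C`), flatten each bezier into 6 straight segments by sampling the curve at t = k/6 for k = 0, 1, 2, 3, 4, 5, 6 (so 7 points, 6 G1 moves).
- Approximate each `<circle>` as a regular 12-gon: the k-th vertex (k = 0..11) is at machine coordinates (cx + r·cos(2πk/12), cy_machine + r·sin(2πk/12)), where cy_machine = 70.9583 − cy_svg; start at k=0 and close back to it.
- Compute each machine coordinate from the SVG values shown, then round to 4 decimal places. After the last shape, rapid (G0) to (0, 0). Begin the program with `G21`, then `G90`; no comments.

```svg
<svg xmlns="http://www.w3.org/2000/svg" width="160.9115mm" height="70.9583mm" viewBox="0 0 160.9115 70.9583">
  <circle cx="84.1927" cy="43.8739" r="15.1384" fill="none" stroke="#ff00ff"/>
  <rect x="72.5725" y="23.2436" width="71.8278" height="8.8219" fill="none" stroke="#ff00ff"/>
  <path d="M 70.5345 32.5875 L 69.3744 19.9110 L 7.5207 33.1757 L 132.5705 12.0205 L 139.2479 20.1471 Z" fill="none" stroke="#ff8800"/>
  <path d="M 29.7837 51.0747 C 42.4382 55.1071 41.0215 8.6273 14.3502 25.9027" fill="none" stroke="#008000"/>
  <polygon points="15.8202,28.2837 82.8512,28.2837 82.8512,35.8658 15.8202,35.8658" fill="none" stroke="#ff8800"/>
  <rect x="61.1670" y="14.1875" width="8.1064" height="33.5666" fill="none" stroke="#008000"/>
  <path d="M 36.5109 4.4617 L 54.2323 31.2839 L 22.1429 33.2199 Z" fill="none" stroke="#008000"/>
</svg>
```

G21
G90
G0 X99.3311 Y27.0844
M4 S256
G1 X97.3029 Y34.6536 F3650
G1 X91.7619 Y40.1946 F3650
G1 X84.1927 Y42.2228 F3650
G1 X76.6235 Y40.1946 F3650
G1 X71.0825 Y34.6536 F3650
G1 X69.0543 Y27.0844 F3650
G1 X71.0825 Y19.5152 F3650
G1 X76.6235 Y13.9742 F3650
G1 X84.1927 Y11.9460 F3650
G1 X91.7619 Y13.9742 F3650
G1 X97.3029 Y19.5152 F3650
G1 X99.3311 Y27.0844 F3650
M5
G0 X72.5725 Y47.7147
M4 S256
G1 X144.4003 Y47.7147 F3650
G1 X144.4003 Y38.8928 F3650
G1 X72.5725 Y38.8928 F3650
G1 X72.5725 Y47.7147 F3650
M5
G0 X70.5345 Y38.3708
M4 S520
G1 X69.3744 Y51.0473 F1923
G1 X7.5207 Y37.7826 F1923
G1 X132.5705 Y58.9378 F1923
G1 X139.2479 Y50.8112 F1923
G1 X70.5345 Y38.3708 F1923
M5
G0 X29.7837 Y19.8836
M4 S831
G1 X34.8866 Y21.5477 F727
G1 X37.3336 Y28.4565 F727
G1 X36.8141 Y37.4357 F727
G1 X33.0175 Y45.3114 F727
G1 X25.6331 Y48.9094 F727
G1 X14.3502 Y45.0556 F727
M5
G0 X15.8202 Y42.6746
M4 S520
G1 X82.8512 Y42.6746 F1923
G1 X82.8512 Y35.0925 F1923
G1 X15.8202 Y35.0925 F1923
G1 X15.8202 Y42.6746 F1923
M5
G0 X61.1670 Y56.7708
M4 S831
G1 X69.2734 Y56.7708 F727
G1 X69.2734 Y23.2042 F727
G1 X61.1670 Y23.2042 F727
G1 X61.1670 Y56.7708 F727
M5
G0 X36.5109 Y66.4966
M4 S831
G1 X54.2323 Y39.6744 F727
G1 X22.1429 Y37.7384 F727
G1 X36.5109 Y66.4966 F727
M5
G0 X0.0000 Y0.0000

Since the viewBox matches the mm dimensions, user units are millimetres directly. The only transform is the Y-flip y_m = 70.9583 − y_svg.

Shape 1 is a circle drawn with `<circle>`. Its stroke #ff00ff means engrave at S256, F3650. After flipping Y the toolpath is (99.3311,27.0844) → (97.3029,34.6536) → (91.7619,40.1946) → (84.1927,42.2228) → (76.6235,40.1946) → (71.0825,34.6536) → (69.0543,27.0844) → (71.0825,19.5152) → (76.6235,13.9742) → (84.1927,11.9460) → (91.7619,13.9742) → (97.3029,19.5152) → (99.3311,27.0844), returning to the start.

Shape 2 is a rectangle drawn with `<rect>`. Its stroke #ff00ff means engrave at S256, F3650. After flipping Y the toolpath is (72.5725,47.7147) → (144.4003,47.7147) → (144.4003,38.8928) → (72.5725,38.8928) → (72.5725,47.7147), returning to the start.

Shape 3 is a closed polygon drawn with `<path>`. Its stroke #ff8800 means score at S520, F1923. After flipping Y the toolpath is (70.5345,38.3708) → (69.3744,51.0473) → (7.5207,37.7826) → (132.5705,58.9378) → (139.2479,50.8112) → (70.5345,38.3708), returning to the start.

Shape 4 is a cubic bezier drawn with `<path>`. Its stroke #008000 means cut at S831, F727. After flipping Y the toolpath is (29.7837,19.8836) → (34.8866,21.5477) → (37.3336,28.4565) → (36.8141,37.4357) → (33.0175,45.3114) → (25.6331,48.9094) → (14.3502,45.0556).

Shape 5 is a rectangle drawn with `<polygon>`. Its stroke #ff8800 means score at S520, F1923. After flipping Y the toolpath is (15.8202,42.6746) → (82.8512,42.6746) → (82.8512,35.0925) → (15.8202,35.0925) → (15.8202,42.6746), returning to the start.

Shape 6 is a rectangle drawn with `<rect>`. Its stroke #008000 means cut at S831, F727. After flipping Y the toolpath is (61.1670,56.7708) → (69.2734,56.7708) → (69.2734,23.2042) → (61.1670,23.2042) → (61.1670,56.7708), returning to the start.

Shape 7 is a regular polygon drawn with `<path>`. Its stroke #008000 means cut at S831, F727. After flipping Y the toolpath is (36.5109,66.4966) → (54.2323,39.6744) → (22.1429,37.7384) → (36.5109,66.4966), returning to the start.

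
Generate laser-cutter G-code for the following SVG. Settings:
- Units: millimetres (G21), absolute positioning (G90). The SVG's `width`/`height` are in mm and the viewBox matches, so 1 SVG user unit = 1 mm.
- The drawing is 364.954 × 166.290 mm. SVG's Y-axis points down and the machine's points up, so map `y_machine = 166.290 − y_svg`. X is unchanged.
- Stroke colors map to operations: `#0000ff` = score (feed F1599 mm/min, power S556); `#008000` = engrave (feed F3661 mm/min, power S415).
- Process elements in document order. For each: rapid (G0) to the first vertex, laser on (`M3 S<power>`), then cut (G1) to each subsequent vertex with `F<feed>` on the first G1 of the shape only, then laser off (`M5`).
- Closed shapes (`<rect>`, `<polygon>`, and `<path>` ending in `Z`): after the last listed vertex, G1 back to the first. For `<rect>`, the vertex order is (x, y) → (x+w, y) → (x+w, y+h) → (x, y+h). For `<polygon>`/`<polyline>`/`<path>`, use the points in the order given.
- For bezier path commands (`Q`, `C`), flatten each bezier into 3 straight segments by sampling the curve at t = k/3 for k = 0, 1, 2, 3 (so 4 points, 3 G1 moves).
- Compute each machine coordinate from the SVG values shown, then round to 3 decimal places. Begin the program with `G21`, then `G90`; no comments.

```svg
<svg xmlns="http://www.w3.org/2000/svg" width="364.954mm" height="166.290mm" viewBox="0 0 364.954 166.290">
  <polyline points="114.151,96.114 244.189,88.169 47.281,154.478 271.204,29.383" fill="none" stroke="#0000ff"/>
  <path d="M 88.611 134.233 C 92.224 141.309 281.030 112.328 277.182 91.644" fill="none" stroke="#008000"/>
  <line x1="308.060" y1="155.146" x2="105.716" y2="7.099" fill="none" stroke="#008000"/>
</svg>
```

Since the viewBox matches the mm dimensions, user units are millimetres directly. The only transform is the Y-flip y_m = 166.290 − y_svg.

Shape 1 is a open polyline drawn with `<polyline>`. Its stroke #0000ff means score at S556, F1599. After flipping Y the toolpath is (114.151,70.176) → (244.189,78.121) → (47.281,11.812) → (271.204,136.907).

Shape 2 is a cubic bezier drawn with `<path>`. Its stroke #008000 means engrave at S415, F3661. After flipping Y the toolpath is (88.611,32.057) → (139.961,35.357) → (230.806,52.839) → (277.182,74.646).

Shape 3 is a line segment drawn with `<line>`. Its stroke #008000 means engrave at S415, F3661. After flipping Y the toolpath is (308.060,11.144) → (105.716,159.191).

G21
G90
G0 X114.151 Y70.176
M3 S556
G1 X244.189 Y78.121 F1599
G1 X47.281 Y11.812
G1 X271.204 Y136.907
M5
G0 X88.611 Y32.057
M3 S415
G1 X139.961 Y35.357 F3661
G1 X230.806 Y52.839
G1 X277.182 Y74.646
M5
G0 X308.060 Y11.144
M3 S415
G1 X105.716 Y159.191 F3661
M5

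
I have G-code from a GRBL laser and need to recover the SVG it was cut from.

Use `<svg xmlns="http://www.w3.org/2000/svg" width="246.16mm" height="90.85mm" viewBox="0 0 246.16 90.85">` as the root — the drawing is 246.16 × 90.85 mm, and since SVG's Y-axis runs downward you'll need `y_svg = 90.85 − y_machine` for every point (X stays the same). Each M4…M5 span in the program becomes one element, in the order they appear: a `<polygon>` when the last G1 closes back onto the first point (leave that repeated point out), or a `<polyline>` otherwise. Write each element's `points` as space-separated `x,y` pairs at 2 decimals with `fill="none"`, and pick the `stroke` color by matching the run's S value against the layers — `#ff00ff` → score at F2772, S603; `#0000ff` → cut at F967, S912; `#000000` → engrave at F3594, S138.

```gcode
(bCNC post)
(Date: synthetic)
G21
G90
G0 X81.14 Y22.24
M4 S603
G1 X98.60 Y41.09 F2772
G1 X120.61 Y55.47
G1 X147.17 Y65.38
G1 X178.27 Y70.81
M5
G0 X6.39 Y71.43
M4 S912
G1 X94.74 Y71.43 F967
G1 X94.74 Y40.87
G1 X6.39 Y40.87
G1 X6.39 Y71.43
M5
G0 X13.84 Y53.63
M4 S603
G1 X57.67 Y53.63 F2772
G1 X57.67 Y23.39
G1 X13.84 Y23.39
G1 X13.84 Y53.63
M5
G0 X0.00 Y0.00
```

Each laser-on run becomes one SVG element. Flip Y back into SVG space with y_svg = 90.85 − y_machine.

Run 1: the run's S603 means `#ff00ff` (score). The run is open, so emit a `<polyline>` with points (Y-flipped): 81.14,68.61 98.60,49.76 120.61,35.38 147.17,25.47 178.27,20.04.

Run 2: S912 ⇒ cut layer `#0000ff`. The run returns to its start, so emit a `<polygon>` with points (Y-flipped): 6.39,19.42 94.74,19.42 94.74,49.98 6.39,49.98.

Run 3: power S603 maps to stroke `#ff00ff` (score). The run returns to its start, so emit a `<polygon>` with points (Y-flipped): 13.84,37.22 57.67,37.22 57.67,67.46 13.84,67.46.

<svg xmlns="http://www.w3.org/2000/svg" width="246.16mm" height="90.85mm" viewBox="0 0 246.16 90.85">
  <polyline points="81.14,68.61 98.60,49.76 120.61,35.38 147.17,25.47 178.27,20.04" fill="none" stroke="#ff00ff"/>
  <polygon points="6.39,19.42 94.74,19.42 94.74,49.98 6.39,49.98" fill="none" stroke="#0000ff"/>
  <polygon points="13.84,37.22 57.67,37.22 57.67,67.46 13.84,67.46" fill="none" stroke="#ff00ff"/>
</svg>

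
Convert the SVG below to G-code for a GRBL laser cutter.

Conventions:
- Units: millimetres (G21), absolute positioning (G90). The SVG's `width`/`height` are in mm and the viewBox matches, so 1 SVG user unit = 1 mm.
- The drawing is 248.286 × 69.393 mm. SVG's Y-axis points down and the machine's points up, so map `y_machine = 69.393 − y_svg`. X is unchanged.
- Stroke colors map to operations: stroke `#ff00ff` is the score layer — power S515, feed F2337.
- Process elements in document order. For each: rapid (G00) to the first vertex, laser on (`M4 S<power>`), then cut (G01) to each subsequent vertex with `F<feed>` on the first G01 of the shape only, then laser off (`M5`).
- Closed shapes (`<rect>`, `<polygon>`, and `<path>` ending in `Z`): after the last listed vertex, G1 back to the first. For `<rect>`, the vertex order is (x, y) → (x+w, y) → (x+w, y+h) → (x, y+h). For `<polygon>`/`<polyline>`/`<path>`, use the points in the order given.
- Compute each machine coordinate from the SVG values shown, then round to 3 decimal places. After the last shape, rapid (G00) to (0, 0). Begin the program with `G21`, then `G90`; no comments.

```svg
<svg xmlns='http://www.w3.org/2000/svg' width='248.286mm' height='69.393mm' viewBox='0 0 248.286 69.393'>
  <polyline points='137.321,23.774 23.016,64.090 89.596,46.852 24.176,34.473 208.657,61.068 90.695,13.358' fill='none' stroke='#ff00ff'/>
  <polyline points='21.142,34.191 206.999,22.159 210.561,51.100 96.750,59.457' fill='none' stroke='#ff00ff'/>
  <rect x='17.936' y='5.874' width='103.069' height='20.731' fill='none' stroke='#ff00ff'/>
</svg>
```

viewBox `0 0 248.286 69.393` with mm width/height → 1 unit = 1 mm. Flip: y_m = 69.393 − y_svg.

**Shape 1** — `<polyline>` open polyline, stroke `#ff00ff` → score (S515, F2337). Machine vertices: (137.321,45.619) → (23.016,5.303) → (89.596,22.541) → (24.176,34.920) → (208.657,8.325) → (90.695,56.035). Open path.

**Shape 2** — `<polyline>` open polyline, stroke `#ff00ff` → score (S515, F2337). Machine vertices: (21.142,35.202) → (206.999,47.234) → (210.561,18.293) → (96.750,9.936). Open path.

**Shape 3** — `<rect>` rectangle, stroke `#ff00ff` → score (S515, F2337). Machine vertices: (17.936,63.519) → (121.005,63.519) → (121.005,42.788) → (17.936,42.788) → (17.936,63.519). Closed: final G1 returns to the first vertex.

G21
G90
G00 X137.321 Y45.619
M4 S515
G01 X23.016 Y5.303 F2337
G01 X89.596 Y22.541
G01 X24.176 Y34.920
G01 X208.657 Y8.325
G01 X90.695 Y56.035
M5
G00 X21.142 Y35.202
M4 S515
G01 X206.999 Y47.234 F2337
G01 X210.561 Y18.293
G01 X96.750 Y9.936
M5
G00 X17.936 Y63.519
M4 S515
G01 X121.005 Y63.519 F2337
G01 X121.005 Y42.788
G01 X17.936 Y42.788
G01 X17.936 Y63.519
M5
G00 X0.000 Y0.000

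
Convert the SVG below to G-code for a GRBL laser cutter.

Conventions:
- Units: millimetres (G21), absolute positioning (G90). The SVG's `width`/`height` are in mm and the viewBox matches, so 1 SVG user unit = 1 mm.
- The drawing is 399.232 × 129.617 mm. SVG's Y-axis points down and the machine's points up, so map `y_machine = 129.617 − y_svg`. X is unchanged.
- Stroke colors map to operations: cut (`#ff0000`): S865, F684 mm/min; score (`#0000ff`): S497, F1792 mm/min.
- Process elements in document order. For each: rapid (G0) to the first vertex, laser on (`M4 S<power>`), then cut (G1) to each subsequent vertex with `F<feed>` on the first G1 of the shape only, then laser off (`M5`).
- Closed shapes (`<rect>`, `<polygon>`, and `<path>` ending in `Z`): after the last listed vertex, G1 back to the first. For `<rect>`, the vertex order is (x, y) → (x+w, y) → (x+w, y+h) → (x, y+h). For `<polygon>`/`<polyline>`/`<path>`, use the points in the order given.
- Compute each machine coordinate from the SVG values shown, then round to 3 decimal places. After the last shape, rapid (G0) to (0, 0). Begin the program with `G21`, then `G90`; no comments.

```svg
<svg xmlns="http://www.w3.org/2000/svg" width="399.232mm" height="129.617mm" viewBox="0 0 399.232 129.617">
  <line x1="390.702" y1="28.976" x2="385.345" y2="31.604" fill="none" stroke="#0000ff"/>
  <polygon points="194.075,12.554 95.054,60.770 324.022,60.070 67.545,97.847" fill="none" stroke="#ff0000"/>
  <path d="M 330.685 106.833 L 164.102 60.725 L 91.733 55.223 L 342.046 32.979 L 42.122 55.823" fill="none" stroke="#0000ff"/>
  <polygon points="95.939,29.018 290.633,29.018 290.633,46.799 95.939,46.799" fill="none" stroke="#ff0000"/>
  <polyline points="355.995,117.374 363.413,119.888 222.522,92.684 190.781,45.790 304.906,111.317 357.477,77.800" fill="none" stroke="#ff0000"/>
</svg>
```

Since the viewBox matches the mm dimensions, user units are millimetres directly. The only transform is the Y-flip y_m = 129.617 − y_svg.

Shape 1 is a line segment drawn with `<line>`. Its stroke #0000ff means score at S497, F1792. After flipping Y the toolpath is (390.702,100.641) → (385.345,98.013).

Shape 2 is a closed polygon drawn with `<polygon>`. Its stroke #ff0000 means cut at S865, F684. After flipping Y the toolpath is (194.075,117.063) → (95.054,68.847) → (324.022,69.547) → (67.545,31.770) → (194.075,117.063), returning to the start.

Shape 3 is a open polyline drawn with `<path>`. Its stroke #0000ff means score at S497, F1792. After flipping Y the toolpath is (330.685,22.784) → (164.102,68.892) → (91.733,74.394) → (342.046,96.638) → (42.122,73.794).

Shape 4 is a rectangle drawn with `<polygon>`. Its stroke #ff0000 means cut at S865, F684. After flipping Y the toolpath is (95.939,100.599) → (290.633,100.599) → (290.633,82.818) → (95.939,82.818) → (95.939,100.599), returning to the start.

Shape 5 is a open polyline drawn with `<polyline>`. Its stroke #ff0000 means cut at S865, F684. After flipping Y the toolpath is (355.995,12.243) → (363.413,9.729) → (222.522,36.933) → (190.781,83.827) → (304.906,18.300) → (357.477,51.817).

G21
G90
G0 X390.702 Y100.641
M4 S497
G1 X385.345 Y98.013 F1792
M5
G0 X194.075 Y117.063
M4 S865
G1 X95.054 Y68.847 F684
G1 X324.022 Y69.547
G1 X67.545 Y31.770
G1 X194.075 Y117.063
M5
G0 X330.685 Y22.784
M4 S497
G1 X164.102 Y68.892 F1792
G1 X91.733 Y74.394
G1 X342.046 Y96.638
G1 X42.122 Y73.794
M5
G0 X95.939 Y100.599
M4 S865
G1 X290.633 Y100.599 F684
G1 X290.633 Y82.818
G1 X95.939 Y82.818
G1 X95.939 Y100.599
M5
G0 X355.995 Y12.243
M4 S865
G1 X363.413 Y9.729 F684
G1 X222.522 Y36.933
G1 X190.781 Y83.827
G1 X304.906 Y18.300
G1 X357.477 Y51.817
M5
G0 X0.000 Y0.000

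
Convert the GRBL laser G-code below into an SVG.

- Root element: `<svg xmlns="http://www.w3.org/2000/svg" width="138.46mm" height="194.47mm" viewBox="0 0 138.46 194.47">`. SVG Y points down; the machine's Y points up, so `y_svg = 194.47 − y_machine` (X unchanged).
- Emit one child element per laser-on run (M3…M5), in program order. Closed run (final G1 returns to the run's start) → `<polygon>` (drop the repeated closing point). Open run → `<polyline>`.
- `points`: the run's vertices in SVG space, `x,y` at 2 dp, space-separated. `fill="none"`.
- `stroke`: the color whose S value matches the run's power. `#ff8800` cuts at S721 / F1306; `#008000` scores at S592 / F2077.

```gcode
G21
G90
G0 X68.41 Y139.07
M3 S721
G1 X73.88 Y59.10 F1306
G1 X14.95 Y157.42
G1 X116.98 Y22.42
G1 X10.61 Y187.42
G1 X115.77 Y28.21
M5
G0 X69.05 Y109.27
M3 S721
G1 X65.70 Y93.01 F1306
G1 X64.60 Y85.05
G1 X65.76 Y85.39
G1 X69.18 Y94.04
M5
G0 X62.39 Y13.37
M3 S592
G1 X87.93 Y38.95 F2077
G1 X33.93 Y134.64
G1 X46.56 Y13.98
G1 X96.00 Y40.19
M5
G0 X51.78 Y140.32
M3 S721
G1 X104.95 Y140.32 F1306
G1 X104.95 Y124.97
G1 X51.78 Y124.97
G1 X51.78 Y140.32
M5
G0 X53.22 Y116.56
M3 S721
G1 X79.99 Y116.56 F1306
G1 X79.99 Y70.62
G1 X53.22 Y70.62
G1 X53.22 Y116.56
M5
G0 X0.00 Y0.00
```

<svg xmlns="http://www.w3.org/2000/svg" width="138.46mm" height="194.47mm" viewBox="0 0 138.46 194.47">
  <polyline points="68.41,55.40 73.88,135.37 14.95,37.05 116.98,172.05 10.61,7.05 115.77,166.26" fill="none" stroke="#ff8800"/>
  <polyline points="69.05,85.20 65.70,101.46 64.60,109.42 65.76,109.08 69.18,100.43" fill="none" stroke="#ff8800"/>
  <polyline points="62.39,181.10 87.93,155.52 33.93,59.83 46.56,180.49 96.00,154.28" fill="none" stroke="#008000"/>
  <polygon points="51.78,54.15 104.95,54.15 104.95,69.50 51.78,69.50" fill="none" stroke="#ff8800"/>
  <polygon points="53.22,77.91 79.99,77.91 79.99,123.85 53.22,123.85" fill="none" stroke="#ff8800"/>
</svg>

Machine Y-up, SVG Y-down with viewBox height 194.47, so y_svg = 194.47 − y_machine; X carries over.

Run 1: S721 ⇒ cut layer `#ff8800`. The run is open, so emit a `<polyline>` with points (Y-flipped): 68.41,55.40 73.88,135.37 14.95,37.05 116.98,172.05 10.61,7.05 115.77,166.26.

Run 2: power S721 maps to stroke `#ff8800` (cut). The run is open, so emit a `<polyline>` with points (Y-flipped): 69.05,85.20 65.70,101.46 64.60,109.42 65.76,109.08 69.18,100.43.

Run 3: the run's S592 means `#008000` (score). The run is open, so emit a `<polyline>` with points (Y-flipped): 62.39,181.10 87.93,155.52 33.93,59.83 46.56,180.49 96.00,154.28.

Run 4: power S721 maps to stroke `#ff8800` (cut). The run returns to its start, so emit a `<polygon>` with points (Y-flipped): 51.78,54.15 104.95,54.15 104.95,69.50 51.78,69.50.

Run 5: S721 ⇒ cut layer `#ff8800`. The run returns to its start, so emit a `<polygon>` with points (Y-flipped): 53.22,77.91 79.99,77.91 79.99,123.85 53.22,123.85.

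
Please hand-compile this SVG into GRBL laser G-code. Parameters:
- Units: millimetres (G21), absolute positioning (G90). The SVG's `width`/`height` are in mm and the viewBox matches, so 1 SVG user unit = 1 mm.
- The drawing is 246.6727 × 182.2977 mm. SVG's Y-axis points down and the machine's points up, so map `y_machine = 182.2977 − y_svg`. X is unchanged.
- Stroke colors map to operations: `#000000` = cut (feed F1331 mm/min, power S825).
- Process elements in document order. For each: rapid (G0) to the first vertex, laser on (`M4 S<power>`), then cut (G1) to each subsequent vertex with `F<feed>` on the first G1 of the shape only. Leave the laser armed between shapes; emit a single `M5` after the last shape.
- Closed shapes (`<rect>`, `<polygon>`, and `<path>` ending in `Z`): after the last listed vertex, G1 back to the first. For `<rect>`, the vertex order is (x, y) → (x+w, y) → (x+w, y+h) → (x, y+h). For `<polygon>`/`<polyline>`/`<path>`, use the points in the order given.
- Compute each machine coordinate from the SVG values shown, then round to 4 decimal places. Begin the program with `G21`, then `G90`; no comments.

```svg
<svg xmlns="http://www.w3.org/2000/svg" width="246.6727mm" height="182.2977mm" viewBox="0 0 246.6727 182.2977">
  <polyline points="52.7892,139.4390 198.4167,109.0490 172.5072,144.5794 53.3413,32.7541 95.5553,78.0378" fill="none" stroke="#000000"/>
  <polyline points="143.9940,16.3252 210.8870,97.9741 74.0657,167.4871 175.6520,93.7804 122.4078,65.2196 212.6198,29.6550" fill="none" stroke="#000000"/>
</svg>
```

Since the viewBox matches the mm dimensions, user units are millimetres directly. The only transform is the Y-flip y_m = 182.2977 − y_svg.

Shape 1 is a open polyline drawn with `<polyline>`. Its stroke #000000 means cut at S825, F1331. After flipping Y the toolpath is (52.7892,42.8587) → (198.4167,73.2487) → (172.5072,37.7183) → (53.3413,149.5436) → (95.5553,104.2599).

Shape 2 is a open polyline drawn with `<polyline>`. Its stroke #000000 means cut at S825, F1331. After flipping Y the toolpath is (143.9940,165.9725) → (210.8870,84.3236) → (74.0657,14.8106) → (175.6520,88.5173) → (122.4078,117.0781) → (212.6198,152.6427).

G21
G90
G0 X52.7892 Y42.8587
M4 S825
G1 X198.4167 Y73.2487 F1331
G1 X172.5072 Y37.7183
G1 X53.3413 Y149.5436
G1 X95.5553 Y104.2599
G0 X143.9940 Y165.9725
M4 S825
G1 X210.8870 Y84.3236 F1331
G1 X74.0657 Y14.8106
G1 X175.6520 Y88.5173
G1 X122.4078 Y117.0781
G1 X212.6198 Y152.6427
M5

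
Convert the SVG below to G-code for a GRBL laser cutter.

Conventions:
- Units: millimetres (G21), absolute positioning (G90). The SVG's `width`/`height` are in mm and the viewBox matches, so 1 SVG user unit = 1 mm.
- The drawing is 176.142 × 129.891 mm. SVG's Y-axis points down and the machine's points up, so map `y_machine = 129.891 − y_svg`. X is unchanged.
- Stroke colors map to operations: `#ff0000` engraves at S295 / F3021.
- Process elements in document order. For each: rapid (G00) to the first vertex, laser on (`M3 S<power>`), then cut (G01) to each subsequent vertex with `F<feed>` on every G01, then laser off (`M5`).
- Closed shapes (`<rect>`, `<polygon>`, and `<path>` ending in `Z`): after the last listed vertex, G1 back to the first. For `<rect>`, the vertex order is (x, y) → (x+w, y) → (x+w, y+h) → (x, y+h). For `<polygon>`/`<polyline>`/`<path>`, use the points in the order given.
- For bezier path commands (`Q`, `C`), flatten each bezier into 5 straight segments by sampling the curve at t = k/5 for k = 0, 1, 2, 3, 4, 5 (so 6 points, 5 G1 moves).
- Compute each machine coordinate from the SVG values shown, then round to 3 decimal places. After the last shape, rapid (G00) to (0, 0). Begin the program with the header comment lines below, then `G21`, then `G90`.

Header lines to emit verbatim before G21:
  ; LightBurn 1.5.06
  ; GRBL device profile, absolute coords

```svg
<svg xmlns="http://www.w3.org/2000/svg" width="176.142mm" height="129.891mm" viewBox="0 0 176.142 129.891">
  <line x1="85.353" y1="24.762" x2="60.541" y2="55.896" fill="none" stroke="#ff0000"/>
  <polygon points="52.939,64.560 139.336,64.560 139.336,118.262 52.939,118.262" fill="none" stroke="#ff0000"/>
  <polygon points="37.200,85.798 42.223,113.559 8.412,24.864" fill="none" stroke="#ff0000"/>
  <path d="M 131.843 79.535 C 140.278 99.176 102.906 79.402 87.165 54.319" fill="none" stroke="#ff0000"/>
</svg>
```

; LightBurn 1.5.06
; GRBL device profile, absolute coords
G21
G90
G00 X85.353 Y105.129
M3 S295
G01 X60.541 Y73.995 F3021
M5
G00 X52.939 Y65.331
M3 S295
G01 X139.336 Y65.331 F3021
G01 X139.336 Y11.629 F3021
G01 X52.939 Y11.629 F3021
G01 X52.939 Y65.331 F3021
M5
G00 X37.200 Y44.093
M3 S295
G01 X42.223 Y16.332 F3021
G01 X8.412 Y105.027 F3021
G01 X37.200 Y44.093 F3021
M5
G00 X131.843 Y50.356
M3 S295
G01 X131.947 Y43.028 F3021
G01 X124.294 Y43.523 F3021
G01 X112.121 Y50.204 F3021
G01 X98.666 Y61.432 F3021
G01 X87.165 Y75.572 F3021
M5
G00 X0.000 Y0.000

viewBox `0 0 176.142 129.891` with mm width/height → 1 unit = 1 mm. Flip: y_m = 129.891 − y_svg.

**Shape 1** — `<line>` line segment, stroke `#ff0000` → engrave (S295, F3021). Machine vertices: (85.353,105.129) → (60.541,73.995). Open path.

**Shape 2** — `<polygon>` rectangle, stroke `#ff0000` → engrave (S295, F3021). Machine vertices: (52.939,65.331) → (139.336,65.331) → (139.336,11.629) → (52.939,11.629) → (52.939,65.331). Closed: final G1 returns to the first vertex.

**Shape 3** — `<polygon>` closed polygon, stroke `#ff0000` → engrave (S295, F3021). Machine vertices: (37.200,44.093) → (42.223,16.332) → (8.412,105.027) → (37.200,44.093). Closed: final G1 returns to the first vertex.

**Shape 4** — `<path>` cubic bezier, stroke `#ff0000` → engrave (S295, F3021). Control points (SVG): P0=(131.843,79.535), P1=(140.278,99.176), P2=(102.906,79.402), P3=(87.165,54.319); sampled at t=k/5. Machine vertices: (131.843,50.356) → (131.947,43.028) → (124.294,43.523) → (112.121,50.204) → (98.666,61.432) → (87.165,75.572). Open path.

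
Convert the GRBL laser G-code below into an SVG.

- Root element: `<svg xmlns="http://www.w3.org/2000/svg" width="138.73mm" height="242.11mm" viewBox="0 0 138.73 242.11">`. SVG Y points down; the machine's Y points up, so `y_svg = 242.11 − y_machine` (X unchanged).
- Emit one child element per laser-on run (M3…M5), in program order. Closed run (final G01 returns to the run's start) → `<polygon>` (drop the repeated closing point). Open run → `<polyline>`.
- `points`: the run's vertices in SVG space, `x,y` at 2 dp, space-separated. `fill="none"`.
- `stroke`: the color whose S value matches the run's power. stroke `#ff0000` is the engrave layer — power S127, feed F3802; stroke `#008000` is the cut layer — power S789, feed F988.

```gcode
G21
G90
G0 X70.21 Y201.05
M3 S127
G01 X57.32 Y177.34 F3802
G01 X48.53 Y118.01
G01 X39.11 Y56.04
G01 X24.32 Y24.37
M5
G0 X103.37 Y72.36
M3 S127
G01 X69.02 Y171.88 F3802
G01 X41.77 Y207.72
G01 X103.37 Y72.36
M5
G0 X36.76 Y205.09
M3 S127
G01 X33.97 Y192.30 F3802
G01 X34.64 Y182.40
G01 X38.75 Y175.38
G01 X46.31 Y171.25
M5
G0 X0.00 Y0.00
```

y_svg = 242.11 − y_m. Every run uses S127, so all elements get stroke `#ff0000` (engrave).

[1] open run; points: 70.21,41.06 57.32,64.77 48.53,124.10 39.11,186.07 24.32,217.74

[2] closed run; points: 103.37,169.75 69.02,70.23 41.77,34.39

[3] open run; points: 36.76,37.02 33.97,49.81 34.64,59.71 38.75,66.73 46.31,70.86

<svg xmlns="http://www.w3.org/2000/svg" width="138.73mm" height="242.11mm" viewBox="0 0 138.73 242.11">
  <polyline points="70.21,41.06 57.32,64.77 48.53,124.10 39.11,186.07 24.32,217.74" fill="none" stroke="#ff0000"/>
  <polygon points="103.37,169.75 69.02,70.23 41.77,34.39" fill="none" stroke="#ff0000"/>
  <polyline points="36.76,37.02 33.97,49.81 34.64,59.71 38.75,66.73 46.31,70.86" fill="none" stroke="#ff0000"/>
</svg>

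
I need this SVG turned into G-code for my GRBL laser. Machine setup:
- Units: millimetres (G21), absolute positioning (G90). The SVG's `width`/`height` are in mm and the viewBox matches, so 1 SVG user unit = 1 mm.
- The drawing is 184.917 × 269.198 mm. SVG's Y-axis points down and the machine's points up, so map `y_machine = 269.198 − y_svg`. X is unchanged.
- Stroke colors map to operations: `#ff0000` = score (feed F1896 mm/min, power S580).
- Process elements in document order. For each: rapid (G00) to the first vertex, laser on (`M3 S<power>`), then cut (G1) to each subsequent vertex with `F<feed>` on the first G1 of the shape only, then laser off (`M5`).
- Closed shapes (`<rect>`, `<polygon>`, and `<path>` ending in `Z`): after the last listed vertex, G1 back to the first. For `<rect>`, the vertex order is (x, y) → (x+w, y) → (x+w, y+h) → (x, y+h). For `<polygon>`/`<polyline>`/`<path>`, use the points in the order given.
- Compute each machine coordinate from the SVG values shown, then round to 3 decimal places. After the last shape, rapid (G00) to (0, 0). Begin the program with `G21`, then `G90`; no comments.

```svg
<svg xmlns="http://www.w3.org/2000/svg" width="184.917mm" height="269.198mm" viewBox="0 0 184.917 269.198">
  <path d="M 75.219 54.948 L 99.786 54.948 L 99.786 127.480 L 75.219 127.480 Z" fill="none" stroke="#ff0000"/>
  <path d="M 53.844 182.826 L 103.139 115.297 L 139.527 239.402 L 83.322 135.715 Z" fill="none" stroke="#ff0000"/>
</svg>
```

G21
G90
G00 X75.219 Y214.250
M3 S580
G1 X99.786 Y214.250 F1896
G1 X99.786 Y141.718
G1 X75.219 Y141.718
G1 X75.219 Y214.250
M5
G00 X53.844 Y86.372
M3 S580
G1 X103.139 Y153.901 F1896
G1 X139.527 Y29.796
G1 X83.322 Y133.483
G1 X53.844 Y86.372
M5
G00 X0.000 Y0.000

1 u = 1 mm; y_m = 269.198 − y.

[1] `<path>` rectangle, #ff0000→score S580 F1896: (75.219,214.250) → (99.786,214.250) → (99.786,141.718) → (75.219,141.718) → (75.219,214.250) (closed)

[2] `<path>` closed polygon, #ff0000→score S580 F1896: (53.844,86.372) → (103.139,153.901) → (139.527,29.796) → (83.322,133.483) → (53.844,86.372) (closed)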